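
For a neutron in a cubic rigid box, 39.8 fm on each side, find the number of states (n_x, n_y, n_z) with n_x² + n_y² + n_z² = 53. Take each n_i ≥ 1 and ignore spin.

degeneracy = 6

The level has n_x² + n_y² + n_z² = 53. The ordered positive-integer solutions are (1, 4, 6), (1, 6, 4), (4, 1, 6), (4, 6, 1), (6, 1, 4), (6, 4, 1).
That gives 6 states.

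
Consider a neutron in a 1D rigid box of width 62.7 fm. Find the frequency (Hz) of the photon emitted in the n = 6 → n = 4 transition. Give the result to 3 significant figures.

E_1 = h²/(8m_nL²) = 8.334×10^-15 J and ΔE = (6² − 4²)E_1 = 1.667×10^-13 J.
f = ΔE/h = 1.667×10^-13/6.626×10^-34 = 2.52×10^20 Hz.

f = 2.52×10^20 Hz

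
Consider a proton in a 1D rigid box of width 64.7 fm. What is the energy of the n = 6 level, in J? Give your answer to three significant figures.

For an infinite well E_n = n²h²/(8m_pL²), so E_1 = h²/(8m_pL²) = (6.626×10^-34)²/(8·1.673×10^-27·(6.47×10^-14 m)²) = 7.836×10^-15 J.
Then E_6 = 6²·E_1 = 36·7.836×10^-15 J = 2.82×10^-13 J.

E_6 = 2.82×10^-13 J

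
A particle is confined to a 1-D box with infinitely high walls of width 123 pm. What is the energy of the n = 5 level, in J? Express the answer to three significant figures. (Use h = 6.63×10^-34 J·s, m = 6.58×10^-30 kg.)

E_5 = 1.38×10^-17 J

For an infinite well E_n = n²h²/(8mL²), so E_1 = h²/(8mL²) = (6.63×10^-34)²/(8·6.58×10^-30·(1.23×10^-10 m)²) = 5.520×10^-19 J.
Then E_5 = 5²·E_1 = 25·5.520×10^-19 J = 1.38×10^-17 J.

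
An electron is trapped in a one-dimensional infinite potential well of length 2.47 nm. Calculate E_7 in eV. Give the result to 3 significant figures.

E_7 = 3.02 eV

For an infinite well E_n = n²h²/(8m_eL²), so E_1 = h²/(8m_eL²) = (6.626×10^-34)²/(8·9.109×10^-31·(2.47×10^-9 m)²) = 9.875×10^-21 J.
Then E_7 = 7²·E_1 = 49·9.875×10^-21 J = 4.839×10^-19 J.
Converting, E_7 = 4.839×10^-19 J / (1.602×10^-19 J/eV) = 3.02 eV.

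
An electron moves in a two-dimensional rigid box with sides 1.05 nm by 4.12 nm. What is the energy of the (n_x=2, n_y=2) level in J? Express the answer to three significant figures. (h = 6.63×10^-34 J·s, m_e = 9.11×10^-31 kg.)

For a 2D rectangular well E = (h²/8m_e)·Σ n_i²/L_i² = (6.63×10^-34)²/(8·9.11×10^-31) · [2²/(1.05 nm)² + 2²/(4.12 nm)²].
Evaluating gives E = 2.33×10^-19 J.

E = 2.33×10^-19 J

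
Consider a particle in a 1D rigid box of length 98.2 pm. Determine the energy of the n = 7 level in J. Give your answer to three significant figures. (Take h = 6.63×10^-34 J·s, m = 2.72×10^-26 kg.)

E_7 = 1.03×10^-20 J

For an infinite well E_n = n²h²/(8mL²), so E_1 = h²/(8mL²) = (6.63×10^-34)²/(8·2.72×10^-26·(9.82×10^-11 m)²) = 2.095×10^-22 J.
Then E_7 = 7²·E_1 = 49·2.095×10^-22 J = 1.03×10^-20 J.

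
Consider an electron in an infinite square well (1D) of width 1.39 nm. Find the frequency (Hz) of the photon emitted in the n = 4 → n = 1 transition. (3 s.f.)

f = 7.06×10^14 Hz

E_1 = h²/(8m_eL²) = 3.118×10^-20 J and ΔE = (4² − 1²)E_1 = 4.677×10^-19 J.
f = ΔE/h = 4.677×10^-19/6.626×10^-34 = 7.06×10^14 Hz.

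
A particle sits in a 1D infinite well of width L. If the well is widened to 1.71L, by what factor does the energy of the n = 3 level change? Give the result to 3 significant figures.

E_n ∝ 1/L², so the energy scales by 1/1.71² = 0.342.

0.342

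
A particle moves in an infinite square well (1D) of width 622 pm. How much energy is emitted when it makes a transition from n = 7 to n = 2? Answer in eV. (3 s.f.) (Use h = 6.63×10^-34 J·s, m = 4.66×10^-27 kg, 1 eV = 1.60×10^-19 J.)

E_1 = h²/(8mL²) = 3.048×10^-23 J.
|ΔE| = |7² − 2²|·E_1 = 45·3.048×10^-23 J = 1.372×10^-21 J = 0.00857 eV.

|ΔE| = 0.00857 eV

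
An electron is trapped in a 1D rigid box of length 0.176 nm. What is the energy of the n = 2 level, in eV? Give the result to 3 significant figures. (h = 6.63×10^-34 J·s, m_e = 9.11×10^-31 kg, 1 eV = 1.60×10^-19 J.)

E_2 = 48.7 eV

For an infinite well E_n = n²h²/(8m_eL²), so E_1 = h²/(8m_eL²) = (6.63×10^-34)²/(8·9.11×10^-31·(1.76×10^-10 m)²) = 1.947×10^-18 J.
Then E_2 = 2²·E_1 = 4·1.947×10^-18 J = 7.788×10^-18 J.
Converting, E_2 = 7.788×10^-18 J / (1.60×10^-19 J/eV) = 48.7 eV.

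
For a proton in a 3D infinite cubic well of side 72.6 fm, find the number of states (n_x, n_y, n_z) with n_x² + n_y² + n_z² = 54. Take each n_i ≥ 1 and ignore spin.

degeneracy = 12

The level has n_x² + n_y² + n_z² = 54. The ordered positive-integer solutions are (1, 2, 7), (1, 7, 2), (2, 1, 7), (2, 5, 5), (2, 7, 1), (3, 3, 6), (3, 6, 3), (5, 2, 5), (5, 5, 2), (6, 3, 3), (7, 1, 2), (7, 2, 1).
That gives 12 states.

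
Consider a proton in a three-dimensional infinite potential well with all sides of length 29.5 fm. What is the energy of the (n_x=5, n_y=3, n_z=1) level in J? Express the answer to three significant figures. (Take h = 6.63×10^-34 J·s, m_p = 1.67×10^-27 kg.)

E = 1.32×10^-12 J

For a 3D rectangular well E = (h²/8m_p)·Σ n_i²/L_i² = (6.63×10^-34)²/(8·1.67×10^-27) · [5²/(29.5 fm)² + 3²/(29.5 fm)² + 1²/(29.5 fm)²].
Evaluating gives E = 1.32×10^-12 J.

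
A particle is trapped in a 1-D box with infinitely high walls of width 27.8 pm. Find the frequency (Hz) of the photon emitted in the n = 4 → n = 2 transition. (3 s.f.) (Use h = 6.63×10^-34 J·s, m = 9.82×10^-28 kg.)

E_1 = h²/(8mL²) = 7.240×10^-20 J and ΔE = (4² − 2²)E_1 = 8.688×10^-19 J.
f = ΔE/h = 8.688×10^-19/6.63×10^-34 = 1.31×10^15 Hz.

f = 1.31×10^15 Hz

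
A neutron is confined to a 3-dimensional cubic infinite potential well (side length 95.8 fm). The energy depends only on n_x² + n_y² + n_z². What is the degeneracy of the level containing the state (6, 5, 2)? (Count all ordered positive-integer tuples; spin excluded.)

The level has n_x² + n_y² + n_z² = 65. The ordered positive-integer solutions are (2, 5, 6), (2, 6, 5), (5, 2, 6), (5, 6, 2), (6, 2, 5), (6, 5, 2).
That gives 6 states.

degeneracy = 6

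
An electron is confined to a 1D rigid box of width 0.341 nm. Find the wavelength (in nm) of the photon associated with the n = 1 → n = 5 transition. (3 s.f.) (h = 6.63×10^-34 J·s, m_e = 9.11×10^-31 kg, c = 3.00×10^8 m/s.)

λ = 16.0 nm

E_1 = h²/(8m_eL²) = 5.187×10^-19 J, so ΔE = (5² − 1²)E_1 = 1.245×10^-17 J.
λ = hc/ΔE = (6.63×10^-34·3.00×10^8)/1.245×10^-17 = 1.60×10^-8 m = 16.0 nm.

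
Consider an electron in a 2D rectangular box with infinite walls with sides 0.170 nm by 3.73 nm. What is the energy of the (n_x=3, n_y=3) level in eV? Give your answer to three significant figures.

For a 2D rectangular well E = (h²/8m_e)·Σ n_i²/L_i² = (6.626×10^-34)²/(8·9.109×10^-31) · [3²/(0.170 nm)² + 3²/(3.73 nm)²].
Evaluating gives E = 1.880×10^-17 J = 117 eV.

E = 117 eV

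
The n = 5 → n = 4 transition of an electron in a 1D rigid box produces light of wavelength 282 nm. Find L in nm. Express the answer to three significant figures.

L = 0.877 nm

The photon carries ΔE = hc/λ = 6.626×10^-34·2.998×10^8/2.82×10^-7 m = 7.044×10^-19 J.
Since ΔE = (5² − 4²)E_1, E_1 = 7.827×10^-20 J, and L = h/√(8m_eE_1) = 8.77×10^-10 m = 0.877 nm.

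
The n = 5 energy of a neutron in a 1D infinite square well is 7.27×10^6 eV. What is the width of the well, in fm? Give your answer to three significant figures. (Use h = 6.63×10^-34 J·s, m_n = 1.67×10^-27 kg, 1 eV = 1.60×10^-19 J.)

L = 26.6 fm

From E_n = n²h²/(8m_nL²), L = n·h/√(8m_nE_n).
E_5 = 7.27×10^6 eV = 1.163×10^-12 J, so L = 5·6.63×10^-34/√(8·1.67×10^-27·1.163×10^-12) = 2.66×10^-14 m = 26.6 fm.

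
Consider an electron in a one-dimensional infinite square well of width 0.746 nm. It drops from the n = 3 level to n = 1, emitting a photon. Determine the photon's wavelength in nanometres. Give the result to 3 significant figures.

E_1 = h²/(8m_eL²) = 1.083×10^-19 J, so ΔE = (3² − 1²)E_1 = 8.664×10^-19 J.
λ = hc/ΔE = (6.626×10^-34·2.998×10^8)/8.664×10^-19 = 2.29×10^-7 m = 229 nm.

λ = 229 nm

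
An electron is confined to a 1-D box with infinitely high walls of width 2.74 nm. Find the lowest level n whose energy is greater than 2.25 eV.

n = 7

E_1 = h²/(8m_eL²) = 8.025×10^-21 J = 0.05009 eV.
Need n² > 2.25/0.05009 = 44.92, i.e. n > 6.702.
The smallest integer satisfying this is n = 7.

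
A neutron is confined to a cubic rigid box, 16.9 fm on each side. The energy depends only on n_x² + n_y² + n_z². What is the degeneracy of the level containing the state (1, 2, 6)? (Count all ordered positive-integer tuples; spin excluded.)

The level has n_x² + n_y² + n_z² = 41. The ordered positive-integer solutions are (1, 2, 6), (1, 6, 2), (2, 1, 6), (2, 6, 1), (3, 4, 4), (4, 3, 4), (4, 4, 3), (6, 1, 2), (6, 2, 1).
That gives 9 states.

degeneracy = 9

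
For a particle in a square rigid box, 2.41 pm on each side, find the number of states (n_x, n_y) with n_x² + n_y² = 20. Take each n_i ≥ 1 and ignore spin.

degeneracy = 2

The level has n_x² + n_y² = 20. The ordered positive-integer solutions are (2, 4), (4, 2).
That gives 2 states.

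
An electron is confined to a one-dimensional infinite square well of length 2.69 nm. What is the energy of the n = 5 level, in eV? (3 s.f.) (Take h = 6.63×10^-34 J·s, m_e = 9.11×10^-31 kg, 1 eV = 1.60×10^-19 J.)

E_5 = 1.30 eV

For an infinite well E_n = n²h²/(8m_eL²), so E_1 = h²/(8m_eL²) = (6.63×10^-34)²/(8·9.11×10^-31·(2.69×10^-9 m)²) = 8.335×10^-21 J.
Then E_5 = 5²·E_1 = 25·8.335×10^-21 J = 2.084×10^-19 J.
Converting, E_5 = 2.084×10^-19 J / (1.60×10^-19 J/eV) = 1.30 eV.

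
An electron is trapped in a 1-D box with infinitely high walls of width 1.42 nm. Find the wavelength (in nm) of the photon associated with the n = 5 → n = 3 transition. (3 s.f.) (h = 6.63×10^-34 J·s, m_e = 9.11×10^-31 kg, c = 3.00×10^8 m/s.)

E_1 = h²/(8m_eL²) = 2.991×10^-20 J, so ΔE = (5² − 3²)E_1 = 4.786×10^-19 J.
λ = hc/ΔE = (6.63×10^-34·3.00×10^8)/4.786×10^-19 = 4.16×10^-7 m = 416 nm.

λ = 416 nm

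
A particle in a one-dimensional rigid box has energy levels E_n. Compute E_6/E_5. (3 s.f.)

1.44

E_n ∝ n², so E_6/E_5 = 6²/5² = 36/25 = 1.44.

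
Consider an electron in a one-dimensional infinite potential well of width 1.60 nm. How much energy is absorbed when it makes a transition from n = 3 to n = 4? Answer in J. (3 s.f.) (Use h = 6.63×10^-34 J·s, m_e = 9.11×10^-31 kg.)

E_1 = h²/(8m_eL²) = 2.356×10^-20 J.
|ΔE| = |3² − 4²|·E_1 = 7·2.356×10^-20 J = 1.65×10^-19 J.

|ΔE| = 1.65×10^-19 J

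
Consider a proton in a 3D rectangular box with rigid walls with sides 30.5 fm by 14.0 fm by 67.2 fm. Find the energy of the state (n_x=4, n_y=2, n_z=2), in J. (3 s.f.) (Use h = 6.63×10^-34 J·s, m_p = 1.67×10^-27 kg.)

For a 3D rectangular well E = (h²/8m_p)·Σ n_i²/L_i² = (6.63×10^-34)²/(8·1.67×10^-27) · [4²/(30.5 fm)² + 2²/(14.0 fm)² + 2²/(67.2 fm)²].
Evaluating gives E = 1.27×10^-12 J.

E = 1.27×10^-12 J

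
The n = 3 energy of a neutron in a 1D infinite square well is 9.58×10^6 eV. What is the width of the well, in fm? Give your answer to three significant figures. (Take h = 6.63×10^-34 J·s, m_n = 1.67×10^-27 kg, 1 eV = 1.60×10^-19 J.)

From E_n = n²h²/(8m_nL²), L = n·h/√(8m_nE_n).
E_3 = 9.58×10^6 eV = 1.533×10^-12 J, so L = 3·6.63×10^-34/√(8·1.67×10^-27·1.533×10^-12) = 1.39×10^-14 m = 13.9 fm.

L = 13.9 fm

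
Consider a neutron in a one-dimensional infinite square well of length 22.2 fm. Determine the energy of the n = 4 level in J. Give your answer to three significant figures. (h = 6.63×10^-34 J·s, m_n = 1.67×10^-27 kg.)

For an infinite well E_n = n²h²/(8m_nL²), so E_1 = h²/(8m_nL²) = (6.63×10^-34)²/(8·1.67×10^-27·(2.22×10^-14 m)²) = 6.676×10^-14 J.
Then E_4 = 4²·E_1 = 16·6.676×10^-14 J = 1.07×10^-12 J.

E_4 = 1.07×10^-12 J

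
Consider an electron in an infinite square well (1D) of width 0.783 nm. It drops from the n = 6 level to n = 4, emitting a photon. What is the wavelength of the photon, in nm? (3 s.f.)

λ = 101 nm

E_1 = h²/(8m_eL²) = 9.827×10^-20 J, so ΔE = (6² − 4²)E_1 = 1.965×10^-18 J.
λ = hc/ΔE = (6.626×10^-34·2.998×10^8)/1.965×10^-18 = 1.01×10^-7 m = 101 nm.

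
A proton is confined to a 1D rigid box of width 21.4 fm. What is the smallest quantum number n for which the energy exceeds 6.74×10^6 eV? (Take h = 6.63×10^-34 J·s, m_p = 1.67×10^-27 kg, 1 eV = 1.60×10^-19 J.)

E_1 = h²/(8m_pL²) = 7.184×10^-14 J = 4.490×10^5 eV.
Need n² > 6.74×10^6/4.490×10^5 = 15.01, i.e. n > 3.874.
The smallest integer satisfying this is n = 4.

n = 4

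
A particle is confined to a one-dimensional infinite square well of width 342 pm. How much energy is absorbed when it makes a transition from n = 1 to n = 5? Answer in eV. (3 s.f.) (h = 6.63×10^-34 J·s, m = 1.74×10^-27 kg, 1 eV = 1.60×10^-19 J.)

E_1 = h²/(8mL²) = 2.700×10^-22 J.
|ΔE| = |1² − 5²|·E_1 = 24·2.700×10^-22 J = 6.480×10^-21 J = 0.0405 eV.

|ΔE| = 0.0405 eV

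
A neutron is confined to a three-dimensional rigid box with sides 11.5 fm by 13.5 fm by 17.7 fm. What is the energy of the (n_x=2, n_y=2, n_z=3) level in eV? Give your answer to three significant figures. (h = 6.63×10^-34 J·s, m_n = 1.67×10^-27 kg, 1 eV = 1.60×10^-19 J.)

For a 3D rectangular well E = (h²/8m_n)·Σ n_i²/L_i² = (6.63×10^-34)²/(8·1.67×10^-27) · [2²/(11.5 fm)² + 2²/(13.5 fm)² + 3²/(17.7 fm)²].
Evaluating gives E = 2.662×10^-12 J = 1.66×10^7 eV.

E = 1.66×10^7 eV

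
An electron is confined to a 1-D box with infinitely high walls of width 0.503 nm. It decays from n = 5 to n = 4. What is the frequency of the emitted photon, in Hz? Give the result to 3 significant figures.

E_1 = h²/(8m_eL²) = 2.381×10^-19 J and ΔE = (5² − 4²)E_1 = 2.143×10^-18 J.
f = ΔE/h = 2.143×10^-18/6.626×10^-34 = 3.23×10^15 Hz.

f = 3.23×10^15 Hz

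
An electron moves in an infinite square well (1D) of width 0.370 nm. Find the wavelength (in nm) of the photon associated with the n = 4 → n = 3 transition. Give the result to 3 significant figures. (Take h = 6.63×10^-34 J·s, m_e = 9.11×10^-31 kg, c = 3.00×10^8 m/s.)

E_1 = h²/(8m_eL²) = 4.406×10^-19 J, so ΔE = (4² − 3²)E_1 = 3.084×10^-18 J.
λ = hc/ΔE = (6.63×10^-34·3.00×10^8)/3.084×10^-18 = 6.45×10^-8 m = 64.5 nm.

λ = 64.5 nm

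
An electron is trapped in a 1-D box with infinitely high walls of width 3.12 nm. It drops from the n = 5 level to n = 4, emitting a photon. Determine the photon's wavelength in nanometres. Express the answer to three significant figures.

λ = 3.57×10^3 nm

E_1 = h²/(8m_eL²) = 6.189×10^-21 J, so ΔE = (5² − 4²)E_1 = 5.570×10^-20 J.
λ = hc/ΔE = (6.626×10^-34·2.998×10^8)/5.570×10^-20 = 3.57×10^-6 m = 3.57×10^3 nm.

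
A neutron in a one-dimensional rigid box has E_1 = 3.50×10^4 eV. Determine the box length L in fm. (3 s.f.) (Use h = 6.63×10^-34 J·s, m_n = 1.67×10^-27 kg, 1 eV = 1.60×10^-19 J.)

From E_n = n²h²/(8m_nL²), L = n·h/√(8m_nE_n).
E_1 = 3.50×10^4 eV = 5.600×10^-15 J, so L = 1·6.63×10^-34/√(8·1.67×10^-27·5.600×10^-15) = 7.67×10^-14 m = 76.7 fm.

L = 76.7 fm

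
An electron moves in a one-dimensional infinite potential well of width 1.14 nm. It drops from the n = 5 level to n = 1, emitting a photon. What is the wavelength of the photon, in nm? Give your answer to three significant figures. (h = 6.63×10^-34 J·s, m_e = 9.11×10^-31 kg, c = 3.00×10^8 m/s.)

E_1 = h²/(8m_eL²) = 4.641×10^-20 J, so ΔE = (5² − 1²)E_1 = 1.114×10^-18 J.
λ = hc/ΔE = (6.63×10^-34·3.00×10^8)/1.114×10^-18 = 1.79×10^-7 m = 179 nm.

λ = 179 nm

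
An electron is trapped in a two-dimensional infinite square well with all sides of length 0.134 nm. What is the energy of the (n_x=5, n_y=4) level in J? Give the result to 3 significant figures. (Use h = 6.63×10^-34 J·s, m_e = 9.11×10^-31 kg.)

E = 1.38×10^-16 J

For a 2D rectangular well E = (h²/8m_e)·Σ n_i²/L_i² = (6.63×10^-34)²/(8·9.11×10^-31) · [5²/(0.134 nm)² + 4²/(0.134 nm)²].
Evaluating gives E = 1.38×10^-16 J.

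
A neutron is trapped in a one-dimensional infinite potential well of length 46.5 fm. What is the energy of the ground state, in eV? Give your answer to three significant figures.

For an infinite well E_n = n²h²/(8m_nL²), so E_1 = h²/(8m_nL²) = (6.626×10^-34)²/(8·1.675×10^-27·(4.65×10^-14 m)²) = 1.515×10^-14 J.
Converting, E_1 = 1.515×10^-14 J / (1.602×10^-19 J/eV) = 9.46×10^4 eV.

E_1 = 9.46×10^4 eV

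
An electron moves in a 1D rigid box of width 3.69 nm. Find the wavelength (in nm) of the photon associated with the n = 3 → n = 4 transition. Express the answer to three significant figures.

E_1 = h²/(8m_eL²) = 4.425×10^-21 J, so ΔE = (4² − 3²)E_1 = 3.097×10^-20 J.
λ = hc/ΔE = (6.626×10^-34·2.998×10^8)/3.097×10^-20 = 6.41×10^-6 m = 6.41×10^3 nm.

λ = 6.41×10^3 nm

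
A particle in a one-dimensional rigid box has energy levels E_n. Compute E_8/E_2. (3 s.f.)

16.0

E_n ∝ n², so E_8/E_2 = 8²/2² = 64/4 = 16.0.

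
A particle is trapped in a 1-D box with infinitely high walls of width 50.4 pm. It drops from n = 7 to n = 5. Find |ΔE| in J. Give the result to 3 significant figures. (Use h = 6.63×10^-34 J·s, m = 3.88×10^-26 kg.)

E_1 = h²/(8mL²) = 5.575×10^-22 J.
|ΔE| = |7² − 5²|·E_1 = 24·5.575×10^-22 J = 1.34×10^-20 J.

|ΔE| = 1.34×10^-20 J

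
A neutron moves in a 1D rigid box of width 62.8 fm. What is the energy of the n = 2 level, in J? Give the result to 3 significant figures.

For an infinite well E_n = n²h²/(8m_nL²), so E_1 = h²/(8m_nL²) = (6.626×10^-34)²/(8·1.675×10^-27·(6.28×10^-14 m)²) = 8.308×10^-15 J.
Then E_2 = 2²·E_1 = 4·8.308×10^-15 J = 3.32×10^-14 J.

E_2 = 3.32×10^-14 J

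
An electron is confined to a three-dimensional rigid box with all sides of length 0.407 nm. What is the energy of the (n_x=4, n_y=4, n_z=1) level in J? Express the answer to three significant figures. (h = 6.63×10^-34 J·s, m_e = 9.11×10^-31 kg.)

E = 1.20×10^-17 J

For a 3D rectangular well E = (h²/8m_e)·Σ n_i²/L_i² = (6.63×10^-34)²/(8·9.11×10^-31) · [4²/(0.407 nm)² + 4²/(0.407 nm)² + 1²/(0.407 nm)²].
Evaluating gives E = 1.20×10^-17 J.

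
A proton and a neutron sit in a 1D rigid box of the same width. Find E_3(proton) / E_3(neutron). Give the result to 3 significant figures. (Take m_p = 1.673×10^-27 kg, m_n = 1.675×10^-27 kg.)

1.00

E_n ∝ 1/m at fixed n and L, so the ratio is m_n/m_p = 1.675×10^-27/1.673×10^-27 = 1.00.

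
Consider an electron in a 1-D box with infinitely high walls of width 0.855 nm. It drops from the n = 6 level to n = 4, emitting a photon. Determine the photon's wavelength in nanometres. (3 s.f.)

E_1 = h²/(8m_eL²) = 8.242×10^-20 J, so ΔE = (6² − 4²)E_1 = 1.648×10^-18 J.
λ = hc/ΔE = (6.626×10^-34·2.998×10^8)/1.648×10^-18 = 1.21×10^-7 m = 121 nm.

λ = 121 nm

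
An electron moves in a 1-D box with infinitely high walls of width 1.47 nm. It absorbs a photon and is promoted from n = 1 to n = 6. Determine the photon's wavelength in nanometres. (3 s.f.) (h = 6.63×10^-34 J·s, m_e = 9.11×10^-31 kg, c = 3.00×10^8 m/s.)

λ = 204 nm

E_1 = h²/(8m_eL²) = 2.791×10^-20 J, so ΔE = (6² − 1²)E_1 = 9.768×10^-19 J.
λ = hc/ΔE = (6.63×10^-34·3.00×10^8)/9.768×10^-19 = 2.04×10^-7 m = 204 nm.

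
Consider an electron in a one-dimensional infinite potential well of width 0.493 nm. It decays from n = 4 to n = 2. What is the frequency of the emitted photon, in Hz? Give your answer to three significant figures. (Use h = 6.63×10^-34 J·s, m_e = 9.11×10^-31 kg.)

E_1 = h²/(8m_eL²) = 2.482×10^-19 J and ΔE = (4² − 2²)E_1 = 2.978×10^-18 J.
f = ΔE/h = 2.978×10^-18/6.63×10^-34 = 4.49×10^15 Hz.

f = 4.49×10^15 Hz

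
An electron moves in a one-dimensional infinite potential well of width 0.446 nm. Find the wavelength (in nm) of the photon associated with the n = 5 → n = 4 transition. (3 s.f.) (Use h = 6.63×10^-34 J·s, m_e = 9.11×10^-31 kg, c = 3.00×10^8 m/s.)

E_1 = h²/(8m_eL²) = 3.032×10^-19 J, so ΔE = (5² − 4²)E_1 = 2.729×10^-18 J.
λ = hc/ΔE = (6.63×10^-34·3.00×10^8)/2.729×10^-18 = 7.29×10^-8 m = 72.9 nm.

λ = 72.9 nm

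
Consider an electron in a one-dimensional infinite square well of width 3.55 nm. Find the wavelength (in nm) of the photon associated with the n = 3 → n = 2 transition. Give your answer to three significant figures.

E_1 = h²/(8m_eL²) = 4.781×10^-21 J, so ΔE = (3² − 2²)E_1 = 2.391×10^-20 J.
λ = hc/ΔE = (6.626×10^-34·2.998×10^8)/2.391×10^-20 = 8.31×10^-6 m = 8.31×10^3 nm.

λ = 8.31×10^3 nm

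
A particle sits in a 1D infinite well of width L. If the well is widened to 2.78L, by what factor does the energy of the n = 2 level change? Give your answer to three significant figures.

0.129

E_n ∝ 1/L², so the energy scales by 1/2.78² = 0.129.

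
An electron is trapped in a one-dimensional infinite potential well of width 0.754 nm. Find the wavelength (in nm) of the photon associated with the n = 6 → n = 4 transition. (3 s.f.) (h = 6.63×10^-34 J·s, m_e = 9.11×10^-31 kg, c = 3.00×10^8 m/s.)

λ = 93.7 nm

E_1 = h²/(8m_eL²) = 1.061×10^-19 J, so ΔE = (6² − 4²)E_1 = 2.122×10^-18 J.
λ = hc/ΔE = (6.63×10^-34·3.00×10^8)/2.122×10^-18 = 9.37×10^-8 m = 93.7 nm.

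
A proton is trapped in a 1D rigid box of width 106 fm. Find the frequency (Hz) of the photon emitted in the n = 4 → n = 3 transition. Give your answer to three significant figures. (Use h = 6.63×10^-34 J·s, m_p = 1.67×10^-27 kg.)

E_1 = h²/(8m_pL²) = 2.928×10^-15 J and ΔE = (4² − 3²)E_1 = 2.050×10^-14 J.
f = ΔE/h = 2.050×10^-14/6.63×10^-34 = 3.09×10^19 Hz.

f = 3.09×10^19 Hz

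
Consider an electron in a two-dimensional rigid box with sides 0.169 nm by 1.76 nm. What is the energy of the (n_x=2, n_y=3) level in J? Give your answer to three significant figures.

For a 2D rectangular well E = (h²/8m_e)·Σ n_i²/L_i² = (6.626×10^-34)²/(8·9.109×10^-31) · [2²/(0.169 nm)² + 3²/(1.76 nm)²].
Evaluating gives E = 8.61×10^-18 J.

E = 8.61×10^-18 J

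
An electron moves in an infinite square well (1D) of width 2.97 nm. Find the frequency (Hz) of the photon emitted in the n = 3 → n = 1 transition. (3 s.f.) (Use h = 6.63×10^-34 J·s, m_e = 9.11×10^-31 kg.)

E_1 = h²/(8m_eL²) = 6.838×10^-21 J and ΔE = (3² − 1²)E_1 = 5.470×10^-20 J.
f = ΔE/h = 5.470×10^-20/6.63×10^-34 = 8.25×10^13 Hz.

f = 8.25×10^13 Hz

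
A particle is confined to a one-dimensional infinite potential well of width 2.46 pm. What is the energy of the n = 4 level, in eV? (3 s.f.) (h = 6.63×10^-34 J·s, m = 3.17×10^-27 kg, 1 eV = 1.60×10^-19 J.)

For an infinite well E_n = n²h²/(8mL²), so E_1 = h²/(8mL²) = (6.63×10^-34)²/(8·3.17×10^-27·(2.46×10^-12 m)²) = 2.864×10^-18 J.
Then E_4 = 4²·E_1 = 16·2.864×10^-18 J = 4.582×10^-17 J.
Converting, E_4 = 4.582×10^-17 J / (1.60×10^-19 J/eV) = 286 eV.

E_4 = 286 eV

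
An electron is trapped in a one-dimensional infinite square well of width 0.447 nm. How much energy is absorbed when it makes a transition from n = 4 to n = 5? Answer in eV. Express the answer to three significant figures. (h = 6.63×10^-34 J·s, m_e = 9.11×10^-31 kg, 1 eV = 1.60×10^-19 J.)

E_1 = h²/(8m_eL²) = 3.019×10^-19 J.
|ΔE| = |4² − 5²|·E_1 = 9·3.019×10^-19 J = 2.717×10^-18 J = 17.0 eV.

|ΔE| = 17.0 eV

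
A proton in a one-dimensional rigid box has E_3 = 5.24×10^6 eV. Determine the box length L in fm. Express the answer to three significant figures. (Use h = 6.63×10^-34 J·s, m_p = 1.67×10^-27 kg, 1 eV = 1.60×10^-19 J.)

From E_n = n²h²/(8m_pL²), L = n·h/√(8m_pE_n).
E_3 = 5.24×10^6 eV = 8.384×10^-13 J, so L = 3·6.63×10^-34/√(8·1.67×10^-27·8.384×10^-13) = 1.88×10^-14 m = 18.8 fm.

L = 18.8 fm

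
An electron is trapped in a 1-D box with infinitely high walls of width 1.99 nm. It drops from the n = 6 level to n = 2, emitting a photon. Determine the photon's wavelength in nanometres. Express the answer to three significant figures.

λ = 408 nm

E_1 = h²/(8m_eL²) = 1.521×10^-20 J, so ΔE = (6² − 2²)E_1 = 4.867×10^-19 J.
λ = hc/ΔE = (6.626×10^-34·2.998×10^8)/4.867×10^-19 = 4.08×10^-7 m = 408 nm.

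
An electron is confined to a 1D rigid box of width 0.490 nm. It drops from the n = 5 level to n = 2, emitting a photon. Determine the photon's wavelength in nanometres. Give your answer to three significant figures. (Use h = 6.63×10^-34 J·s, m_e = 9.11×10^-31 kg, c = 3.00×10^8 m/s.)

λ = 37.7 nm

E_1 = h²/(8m_eL²) = 2.512×10^-19 J, so ΔE = (5² − 2²)E_1 = 5.275×10^-18 J.
λ = hc/ΔE = (6.63×10^-34·3.00×10^8)/5.275×10^-18 = 3.77×10^-8 m = 37.7 nm.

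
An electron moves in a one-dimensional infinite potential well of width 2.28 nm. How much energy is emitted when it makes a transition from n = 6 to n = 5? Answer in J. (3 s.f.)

|ΔE| = 1.27×10^-19 J

E_1 = h²/(8m_eL²) = 1.159×10^-20 J.
|ΔE| = |6² − 5²|·E_1 = 11·1.159×10^-20 J = 1.27×10^-19 J.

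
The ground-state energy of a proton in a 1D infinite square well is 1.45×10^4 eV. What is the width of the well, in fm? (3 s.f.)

L = 119 fm

From E_n = n²h²/(8m_pL²), L = n·h/√(8m_pE_n).
E_1 = 1.45×10^4 eV = 2.323×10^-15 J, so L = 1·6.626×10^-34/√(8·1.673×10^-27·2.323×10^-15) = 1.19×10^-13 m = 119 fm.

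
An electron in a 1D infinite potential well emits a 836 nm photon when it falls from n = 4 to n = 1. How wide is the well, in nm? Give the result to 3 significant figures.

The photon carries ΔE = hc/λ = 6.626×10^-34·2.998×10^8/8.36×10^-7 m = 2.376×10^-19 J.
Since ΔE = (4² − 1²)E_1, E_1 = 1.584×10^-20 J, and L = h/√(8m_eE_1) = 1.95×10^-9 m = 1.95 nm.

L = 1.95 nm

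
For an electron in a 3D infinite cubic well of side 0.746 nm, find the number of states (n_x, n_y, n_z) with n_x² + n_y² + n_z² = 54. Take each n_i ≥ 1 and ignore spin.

degeneracy = 12

The level has n_x² + n_y² + n_z² = 54. The ordered positive-integer solutions are (1, 2, 7), (1, 7, 2), (2, 1, 7), (2, 5, 5), (2, 7, 1), (3, 3, 6), (3, 6, 3), (5, 2, 5), (5, 5, 2), (6, 3, 3), (7, 1, 2), (7, 2, 1).
That gives 12 states.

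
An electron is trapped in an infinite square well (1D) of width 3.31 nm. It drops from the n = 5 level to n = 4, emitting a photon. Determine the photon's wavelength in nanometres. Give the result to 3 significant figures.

λ = 4.01×10^3 nm

E_1 = h²/(8m_eL²) = 5.499×10^-21 J, so ΔE = (5² − 4²)E_1 = 4.949×10^-20 J.
λ = hc/ΔE = (6.626×10^-34·2.998×10^8)/4.949×10^-20 = 4.01×10^-6 m = 4.01×10^3 nm.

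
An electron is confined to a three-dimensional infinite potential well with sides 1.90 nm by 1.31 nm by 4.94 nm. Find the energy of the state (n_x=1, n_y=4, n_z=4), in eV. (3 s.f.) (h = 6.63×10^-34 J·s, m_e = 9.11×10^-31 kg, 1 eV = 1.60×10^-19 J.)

For a 3D rectangular well E = (h²/8m_e)·Σ n_i²/L_i² = (6.63×10^-34)²/(8·9.11×10^-31) · [1²/(1.90 nm)² + 4²/(1.31 nm)² + 4²/(4.94 nm)²].
Evaluating gives E = 6.186×10^-19 J = 3.87 eV.

E = 3.87 eV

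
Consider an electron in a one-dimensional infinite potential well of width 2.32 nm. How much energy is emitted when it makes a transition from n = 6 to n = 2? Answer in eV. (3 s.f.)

E_1 = h²/(8m_eL²) = 1.119×10^-20 J.
|ΔE| = |6² − 2²|·E_1 = 32·1.119×10^-20 J = 3.581×10^-19 J = 2.24 eV.

|ΔE| = 2.24 eV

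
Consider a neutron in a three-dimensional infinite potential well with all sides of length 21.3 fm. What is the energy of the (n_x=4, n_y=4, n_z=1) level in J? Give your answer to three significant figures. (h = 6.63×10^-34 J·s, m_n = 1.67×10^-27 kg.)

For a 3D rectangular well E = (h²/8m_n)·Σ n_i²/L_i² = (6.63×10^-34)²/(8·1.67×10^-27) · [4²/(21.3 fm)² + 4²/(21.3 fm)² + 1²/(21.3 fm)²].
Evaluating gives E = 2.39×10^-12 J.

E = 2.39×10^-12 J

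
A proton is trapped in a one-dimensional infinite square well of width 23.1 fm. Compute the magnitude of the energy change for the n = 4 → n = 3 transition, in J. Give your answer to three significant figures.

E_1 = h²/(8m_pL²) = 6.147×10^-14 J.
|ΔE| = |4² − 3²|·E_1 = 7·6.147×10^-14 J = 4.30×10^-13 J.

|ΔE| = 4.30×10^-13 J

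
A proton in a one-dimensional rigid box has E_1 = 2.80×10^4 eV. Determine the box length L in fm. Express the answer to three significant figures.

L = 85.5 fm

From E_n = n²h²/(8m_pL²), L = n·h/√(8m_pE_n).
E_1 = 2.80×10^4 eV = 4.486×10^-15 J, so L = 1·6.626×10^-34/√(8·1.673×10^-27·4.486×10^-15) = 8.55×10^-14 m = 85.5 fm.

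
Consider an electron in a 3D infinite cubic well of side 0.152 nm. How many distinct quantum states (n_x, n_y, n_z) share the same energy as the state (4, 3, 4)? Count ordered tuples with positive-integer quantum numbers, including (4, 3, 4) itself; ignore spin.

The level has n_x² + n_y² + n_z² = 41. The ordered positive-integer solutions are (1, 2, 6), (1, 6, 2), (2, 1, 6), (2, 6, 1), (3, 4, 4), (4, 3, 4), (4, 4, 3), (6, 1, 2), (6, 2, 1).
That gives 9 states.

degeneracy = 9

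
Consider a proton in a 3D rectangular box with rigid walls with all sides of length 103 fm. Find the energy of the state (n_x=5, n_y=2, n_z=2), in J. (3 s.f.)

E = 1.02×10^-13 J

For a 3D rectangular well E = (h²/8m_p)·Σ n_i²/L_i² = (6.626×10^-34)²/(8·1.673×10^-27) · [5²/(103 fm)² + 2²/(103 fm)² + 2²/(103 fm)²].
Evaluating gives E = 1.02×10^-13 J.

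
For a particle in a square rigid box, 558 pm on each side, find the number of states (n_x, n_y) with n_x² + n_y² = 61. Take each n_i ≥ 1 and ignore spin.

degeneracy = 2

The level has n_x² + n_y² = 61. The ordered positive-integer solutions are (5, 6), (6, 5).
That gives 2 states.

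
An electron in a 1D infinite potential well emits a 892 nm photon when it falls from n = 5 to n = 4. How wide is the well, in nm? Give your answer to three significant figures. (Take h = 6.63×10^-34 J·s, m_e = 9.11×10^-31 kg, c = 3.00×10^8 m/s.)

L = 1.56 nm

The photon carries ΔE = hc/λ = 6.63×10^-34·3.00×10^8/8.92×10^-7 m = 2.230×10^-19 J.
Since ΔE = (5² − 4²)E_1, E_1 = 2.478×10^-20 J, and L = h/√(8m_eE_1) = 1.56×10^-9 m = 1.56 nm.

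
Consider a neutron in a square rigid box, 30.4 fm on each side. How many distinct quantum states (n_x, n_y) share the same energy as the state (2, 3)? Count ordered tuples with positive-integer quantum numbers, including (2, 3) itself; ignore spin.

degeneracy = 2

The level has n_x² + n_y² = 13. The ordered positive-integer solutions are (2, 3), (3, 2).
That gives 2 states.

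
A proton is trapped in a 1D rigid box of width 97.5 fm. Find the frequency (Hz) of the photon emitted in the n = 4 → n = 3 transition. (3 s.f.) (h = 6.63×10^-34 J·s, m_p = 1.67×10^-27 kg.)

E_1 = h²/(8m_pL²) = 3.461×10^-15 J and ΔE = (4² − 3²)E_1 = 2.423×10^-14 J.
f = ΔE/h = 2.423×10^-14/6.63×10^-34 = 3.65×10^19 Hz.

f = 3.65×10^19 Hz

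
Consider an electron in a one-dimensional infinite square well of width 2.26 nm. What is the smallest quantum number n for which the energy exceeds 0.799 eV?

n = 4

E_1 = h²/(8m_eL²) = 1.180×10^-20 J = 0.07366 eV.
Need n² > 0.799/0.07366 = 10.85, i.e. n > 3.294.
The smallest integer satisfying this is n = 4.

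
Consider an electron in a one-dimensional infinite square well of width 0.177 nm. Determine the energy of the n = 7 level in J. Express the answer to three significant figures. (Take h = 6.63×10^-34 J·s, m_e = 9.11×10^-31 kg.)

For an infinite well E_n = n²h²/(8m_eL²), so E_1 = h²/(8m_eL²) = (6.63×10^-34)²/(8·9.11×10^-31·(1.77×10^-10 m)²) = 1.925×10^-18 J.
Then E_7 = 7²·E_1 = 49·1.925×10^-18 J = 9.43×10^-17 J.

E_7 = 9.43×10^-17 J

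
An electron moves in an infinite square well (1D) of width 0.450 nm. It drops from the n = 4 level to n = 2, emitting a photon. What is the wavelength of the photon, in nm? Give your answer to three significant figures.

λ = 55.6 nm

E_1 = h²/(8m_eL²) = 2.975×10^-19 J, so ΔE = (4² − 2²)E_1 = 3.570×10^-18 J.
λ = hc/ΔE = (6.626×10^-34·2.998×10^8)/3.570×10^-18 = 5.56×10^-8 m = 55.6 nm.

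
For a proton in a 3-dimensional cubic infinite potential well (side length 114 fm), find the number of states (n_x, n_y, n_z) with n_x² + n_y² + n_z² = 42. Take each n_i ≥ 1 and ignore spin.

degeneracy = 6

The level has n_x² + n_y² + n_z² = 42. The ordered positive-integer solutions are (1, 4, 5), (1, 5, 4), (4, 1, 5), (4, 5, 1), (5, 1, 4), (5, 4, 1).
That gives 6 states.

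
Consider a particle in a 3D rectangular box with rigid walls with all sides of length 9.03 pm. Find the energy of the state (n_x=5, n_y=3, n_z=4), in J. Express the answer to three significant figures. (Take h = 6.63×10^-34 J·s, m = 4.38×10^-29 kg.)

E = 7.69×10^-16 J

For a 3D rectangular well E = (h²/8m)·Σ n_i²/L_i² = (6.63×10^-34)²/(8·4.38×10^-29) · [5²/(9.03 pm)² + 3²/(9.03 pm)² + 4²/(9.03 pm)²].
Evaluating gives E = 7.69×10^-16 J.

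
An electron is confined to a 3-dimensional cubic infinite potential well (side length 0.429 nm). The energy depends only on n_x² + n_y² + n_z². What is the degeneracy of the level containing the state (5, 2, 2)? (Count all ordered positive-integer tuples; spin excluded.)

The level has n_x² + n_y² + n_z² = 33. The ordered positive-integer solutions are (1, 4, 4), (2, 2, 5), (2, 5, 2), (4, 1, 4), (4, 4, 1), (5, 2, 2).
That gives 6 states.

degeneracy = 6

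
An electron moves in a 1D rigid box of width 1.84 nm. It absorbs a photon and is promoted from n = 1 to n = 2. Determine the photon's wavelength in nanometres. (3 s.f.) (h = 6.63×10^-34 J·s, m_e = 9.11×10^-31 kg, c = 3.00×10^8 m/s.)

E_1 = h²/(8m_eL²) = 1.781×10^-20 J, so ΔE = (2² − 1²)E_1 = 5.343×10^-20 J.
λ = hc/ΔE = (6.63×10^-34·3.00×10^8)/5.343×10^-20 = 3.72×10^-6 m = 3.72×10^3 nm.

λ = 3.72×10^3 nm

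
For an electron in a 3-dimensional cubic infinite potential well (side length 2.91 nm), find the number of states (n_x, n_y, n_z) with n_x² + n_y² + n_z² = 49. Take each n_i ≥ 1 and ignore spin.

The level has n_x² + n_y² + n_z² = 49. The ordered positive-integer solutions are (2, 3, 6), (2, 6, 3), (3, 2, 6), (3, 6, 2), (6, 2, 3), (6, 3, 2).
That gives 6 states.

degeneracy = 6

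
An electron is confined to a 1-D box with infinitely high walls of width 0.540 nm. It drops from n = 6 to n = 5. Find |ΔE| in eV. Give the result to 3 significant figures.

|ΔE| = 14.2 eV

E_1 = h²/(8m_eL²) = 2.066×10^-19 J.
|ΔE| = |6² − 5²|·E_1 = 11·2.066×10^-19 J = 2.273×10^-18 J = 14.2 eV.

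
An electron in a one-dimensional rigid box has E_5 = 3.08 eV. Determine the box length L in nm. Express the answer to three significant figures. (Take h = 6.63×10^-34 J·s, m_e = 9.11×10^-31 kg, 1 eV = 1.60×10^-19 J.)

From E_n = n²h²/(8m_eL²), L = n·h/√(8m_eE_n).
E_5 = 3.08 eV = 4.928×10^-19 J, so L = 5·6.63×10^-34/√(8·9.11×10^-31·4.928×10^-19) = 1.75×10^-9 m = 1.75 nm.

L = 1.75 nm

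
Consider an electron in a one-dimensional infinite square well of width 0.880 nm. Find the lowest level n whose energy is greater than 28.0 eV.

E_1 = h²/(8m_eL²) = 7.780×10^-20 J = 0.4856 eV.
Need n² > 28.0/0.4856 = 57.66, i.e. n > 7.593.
The smallest integer satisfying this is n = 8.

n = 8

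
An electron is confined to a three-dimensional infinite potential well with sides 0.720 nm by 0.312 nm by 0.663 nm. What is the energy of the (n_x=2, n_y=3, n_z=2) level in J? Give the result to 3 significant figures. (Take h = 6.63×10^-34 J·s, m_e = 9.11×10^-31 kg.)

E = 6.59×10^-18 J

For a 3D rectangular well E = (h²/8m_e)·Σ n_i²/L_i² = (6.63×10^-34)²/(8·9.11×10^-31) · [2²/(0.720 nm)² + 3²/(0.312 nm)² + 2²/(0.663 nm)²].
Evaluating gives E = 6.59×10^-18 J.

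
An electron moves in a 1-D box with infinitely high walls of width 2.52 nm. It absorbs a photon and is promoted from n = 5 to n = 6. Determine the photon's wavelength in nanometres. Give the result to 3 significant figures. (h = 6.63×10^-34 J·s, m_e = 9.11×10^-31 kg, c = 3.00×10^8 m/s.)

λ = 1.90×10^3 nm

E_1 = h²/(8m_eL²) = 9.498×10^-21 J, so ΔE = (6² − 5²)E_1 = 1.045×10^-19 J.
λ = hc/ΔE = (6.63×10^-34·3.00×10^8)/1.045×10^-19 = 1.90×10^-6 m = 1.90×10^3 nm.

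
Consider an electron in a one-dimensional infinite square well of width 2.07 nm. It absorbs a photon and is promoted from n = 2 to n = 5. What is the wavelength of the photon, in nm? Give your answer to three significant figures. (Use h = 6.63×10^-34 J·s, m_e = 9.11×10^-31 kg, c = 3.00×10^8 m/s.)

E_1 = h²/(8m_eL²) = 1.408×10^-20 J, so ΔE = (5² − 2²)E_1 = 2.957×10^-19 J.
λ = hc/ΔE = (6.63×10^-34·3.00×10^8)/2.957×10^-19 = 6.73×10^-7 m = 673 nm.

λ = 673 nm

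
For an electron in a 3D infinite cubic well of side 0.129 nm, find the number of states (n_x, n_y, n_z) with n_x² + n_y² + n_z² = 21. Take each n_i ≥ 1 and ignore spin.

The level has n_x² + n_y² + n_z² = 21. The ordered positive-integer solutions are (1, 2, 4), (1, 4, 2), (2, 1, 4), (2, 4, 1), (4, 1, 2), (4, 2, 1).
That gives 6 states.

degeneracy = 6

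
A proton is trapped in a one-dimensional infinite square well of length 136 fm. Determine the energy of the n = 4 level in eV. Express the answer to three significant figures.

E_4 = 1.77×10^5 eV

For an infinite well E_n = n²h²/(8m_pL²), so E_1 = h²/(8m_pL²) = (6.626×10^-34)²/(8·1.673×10^-27·(1.36×10^-13 m)²) = 1.774×10^-15 J.
Then E_4 = 4²·E_1 = 16·1.774×10^-15 J = 2.838×10^-14 J.
Converting, E_4 = 2.838×10^-14 J / (1.602×10^-19 J/eV) = 1.77×10^5 eV.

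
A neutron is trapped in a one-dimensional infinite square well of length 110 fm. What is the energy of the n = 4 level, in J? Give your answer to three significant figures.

E_4 = 4.33×10^-14 J

For an infinite well E_n = n²h²/(8m_nL²), so E_1 = h²/(8m_nL²) = (6.626×10^-34)²/(8·1.675×10^-27·(1.10×10^-13 m)²) = 2.708×10^-15 J.
Then E_4 = 4²·E_1 = 16·2.708×10^-15 J = 4.33×10^-14 J.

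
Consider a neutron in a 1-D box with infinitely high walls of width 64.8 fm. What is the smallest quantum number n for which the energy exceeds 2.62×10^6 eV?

n = 8

E_1 = h²/(8m_nL²) = 7.803×10^-15 J = 4.871×10^4 eV.
Need n² > 2.62×10^6/4.871×10^4 = 53.79, i.e. n > 7.334.
The smallest integer satisfying this is n = 8.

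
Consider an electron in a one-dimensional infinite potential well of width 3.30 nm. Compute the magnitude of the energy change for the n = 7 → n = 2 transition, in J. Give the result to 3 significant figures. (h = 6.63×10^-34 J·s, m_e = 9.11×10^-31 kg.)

E_1 = h²/(8m_eL²) = 5.538×10^-21 J.
|ΔE| = |7² − 2²|·E_1 = 45·5.538×10^-21 J = 2.49×10^-19 J.

|ΔE| = 2.49×10^-19 J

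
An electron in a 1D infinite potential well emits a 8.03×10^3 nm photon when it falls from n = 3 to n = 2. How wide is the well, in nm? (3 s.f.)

The photon carries ΔE = hc/λ = 6.626×10^-34·2.998×10^8/8.03×10^-6 m = 2.474×10^-20 J.
Since ΔE = (3² − 2²)E_1, E_1 = 4.948×10^-21 J, and L = h/√(8m_eE_1) = 3.49×10^-9 m = 3.49 nm.

L = 3.49 nm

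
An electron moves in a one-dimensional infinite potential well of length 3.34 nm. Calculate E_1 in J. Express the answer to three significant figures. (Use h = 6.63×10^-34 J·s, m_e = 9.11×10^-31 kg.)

For an infinite well E_n = n²h²/(8m_eL²), so E_1 = h²/(8m_eL²) = (6.63×10^-34)²/(8·9.11×10^-31·(3.34×10^-9 m)²) = 5.407×10^-21 J.

E_1 = 5.41×10^-21 J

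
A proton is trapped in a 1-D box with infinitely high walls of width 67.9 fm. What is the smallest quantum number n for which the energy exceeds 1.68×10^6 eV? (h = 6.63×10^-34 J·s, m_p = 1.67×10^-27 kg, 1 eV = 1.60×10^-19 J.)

E_1 = h²/(8m_pL²) = 7.136×10^-15 J = 4.460×10^4 eV.
Need n² > 1.68×10^6/4.460×10^4 = 37.67, i.e. n > 6.138.
The smallest integer satisfying this is n = 7.

n = 7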